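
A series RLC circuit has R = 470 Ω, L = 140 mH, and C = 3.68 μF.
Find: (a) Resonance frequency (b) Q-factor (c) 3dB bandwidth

Step 1 — Resonance: ω₀ = 1/√(LC) = 1/√(0.14·3.68e-06) = 1393 rad/s.
Step 2 — f₀ = ω₀/(2π) = 221.7 Hz.
Step 3 — Series Q: Q = ω₀L/R = 1393·0.14/470 = 0.415.
Step 4 — Bandwidth: Δω = ω₀/Q = 3357 rad/s; BW = Δω/(2π) = 534.3 Hz.

(a) f₀ = 221.7 Hz  (b) Q = 0.415  (c) BW = 534.3 Hz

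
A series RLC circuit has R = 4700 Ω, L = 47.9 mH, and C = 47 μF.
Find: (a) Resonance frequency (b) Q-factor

Step 1 — Resonance condition Im(Z)=0 gives ω₀ = 1/√(LC).
Step 2 — ω₀ = 1/√(0.0479·4.7e-05) = 666.5 rad/s.
Step 3 — f₀ = ω₀/(2π) = 106.1 Hz.
Step 4 — Series Q: Q = ω₀L/R = 666.5·0.0479/4700 = 0.006792.

(a) f₀ = 106.1 Hz  (b) Q = 0.006792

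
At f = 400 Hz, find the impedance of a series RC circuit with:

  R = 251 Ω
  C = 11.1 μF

Step 1 — Angular frequency: ω = 2π·f = 2π·400 = 2513 rad/s.
Step 2 — Component impedances:
  R: Z = R = 251 Ω
  C: Z = 1/(jωC) = -j/(ω·C) = 0 - j35.85 Ω
Step 3 — Series combination: Z_total = R + C = 251 - j35.85 Ω = 253.5∠-8.1° Ω.

Z = 251 - j35.85 Ω = 253.5∠-8.1° Ω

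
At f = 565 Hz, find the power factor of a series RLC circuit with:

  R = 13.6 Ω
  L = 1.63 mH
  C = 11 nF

Step 1 — Angular frequency: ω = 2π·f = 2π·565 = 3550 rad/s.
Step 2 — Component impedances:
  R: Z = R = 13.6 Ω
  L: Z = jωL = j·3550·0.00163 = 0 + j5.786 Ω
  C: Z = 1/(jωC) = -j/(ω·C) = 0 - j2.561e+04 Ω
Step 3 — Series combination: Z_total = R + L + C = 13.6 - j2.56e+04 Ω = 2.56e+04∠-90.0° Ω.
Step 4 — Power factor: PF = cos(φ) = Re(Z)/|Z| = 13.6/25602 = 0.0005312.
Step 5 — Type: Im(Z) = -2.56e+04 ⇒ leading (phase φ = -90.0°).

PF = 0.0005312 (leading, φ = -90.0°)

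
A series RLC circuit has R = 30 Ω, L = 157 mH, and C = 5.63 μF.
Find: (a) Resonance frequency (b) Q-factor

Step 1 — Resonance condition Im(Z)=0 gives ω₀ = 1/√(LC).
Step 2 — ω₀ = 1/√(0.157·5.63e-06) = 1064 rad/s.
Step 3 — f₀ = ω₀/(2π) = 169.3 Hz.
Step 4 — Series Q: Q = ω₀L/R = 1064·0.157/30 = 5.566.

(a) f₀ = 169.3 Hz  (b) Q = 5.566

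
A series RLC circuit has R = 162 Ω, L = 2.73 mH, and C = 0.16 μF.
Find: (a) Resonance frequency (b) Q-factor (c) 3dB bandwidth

Step 1 — Resonance: ω₀ = 1/√(LC) = 1/√(0.00273·1.6e-07) = 4.785e+04 rad/s.
Step 2 — f₀ = ω₀/(2π) = 7615 Hz.
Step 3 — Series Q: Q = ω₀L/R = 4.785e+04·0.00273/162 = 0.8063.
Step 4 — Bandwidth: Δω = ω₀/Q = 5.934e+04 rad/s; BW = Δω/(2π) = 9444 Hz.

(a) f₀ = 7615 Hz  (b) Q = 0.8063  (c) BW = 9444 Hz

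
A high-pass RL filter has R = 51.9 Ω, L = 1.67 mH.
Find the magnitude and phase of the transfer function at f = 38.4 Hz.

Step 1 — Angular frequency: ω = 2π·38.4 = 241.3 rad/s.
Step 2 — Transfer function: H(jω) = jωL/(R + jωL).
Step 3 — Numerator jωL = j·0.4029; denominator R + jωL = 51.9 + j0.4029.
Step 4 — H = 6.027e-05 + j0.007763.
Step 5 — Magnitude: |H| = 0.007763 (-42.2 dB); phase: φ = 89.6°.

|H| = 0.007763 (-42.2 dB), φ = 89.6°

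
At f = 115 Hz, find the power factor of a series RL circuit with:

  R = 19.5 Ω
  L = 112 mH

Step 1 — Angular frequency: ω = 2π·f = 2π·115 = 722.6 rad/s.
Step 2 — Component impedances:
  R: Z = R = 19.5 Ω
  L: Z = jωL = j·722.6·0.112 = 0 + j80.93 Ω
Step 3 — Series combination: Z_total = R + L = 19.5 + j80.93 Ω = 83.24∠76.5° Ω.
Step 4 — Power factor: PF = cos(φ) = Re(Z)/|Z| = 19.5/83.24 = 0.2343.
Step 5 — Type: Im(Z) = 80.93 ⇒ lagging (phase φ = 76.5°).

PF = 0.2343 (lagging, φ = 76.5°)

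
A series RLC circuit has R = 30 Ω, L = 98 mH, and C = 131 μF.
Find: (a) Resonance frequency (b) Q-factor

Step 1 — Resonance condition Im(Z)=0 gives ω₀ = 1/√(LC).
Step 2 — ω₀ = 1/√(0.098·0.000131) = 279.1 rad/s.
Step 3 — f₀ = ω₀/(2π) = 44.42 Hz.
Step 4 — Series Q: Q = ω₀L/R = 279.1·0.098/30 = 0.9117.

(a) f₀ = 44.42 Hz  (b) Q = 0.9117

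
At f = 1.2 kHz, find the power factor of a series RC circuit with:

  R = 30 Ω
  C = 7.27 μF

Step 1 — Angular frequency: ω = 2π·f = 2π·1200 = 7540 rad/s.
Step 2 — Component impedances:
  R: Z = R = 30 Ω
  C: Z = 1/(jωC) = -j/(ω·C) = 0 - j18.24 Ω
Step 3 — Series combination: Z_total = R + C = 30 - j18.24 Ω = 35.11∠-31.3° Ω.
Step 4 — Power factor: PF = cos(φ) = Re(Z)/|Z| = 30/35.112 = 0.8544.
Step 5 — Type: Im(Z) = -18.24 ⇒ leading (phase φ = -31.3°).

PF = 0.8544 (leading, φ = -31.3°)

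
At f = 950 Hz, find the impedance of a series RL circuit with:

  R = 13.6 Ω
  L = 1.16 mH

Step 1 — Angular frequency: ω = 2π·f = 2π·950 = 5969 rad/s.
Step 2 — Component impedances:
  R: Z = R = 13.6 Ω
  L: Z = jωL = j·5969·0.00116 = 0 + j6.924 Ω
Step 3 — Series combination: Z_total = R + L = 13.6 + j6.924 Ω = 15.26∠27.0° Ω.

Z = 13.6 + j6.924 Ω = 15.26∠27.0° Ω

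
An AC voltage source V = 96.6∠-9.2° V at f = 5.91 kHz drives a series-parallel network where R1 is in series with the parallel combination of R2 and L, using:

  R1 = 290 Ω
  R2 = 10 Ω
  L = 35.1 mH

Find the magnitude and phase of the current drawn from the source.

Step 1 — Angular frequency: ω = 2π·f = 2π·5910 = 3.713e+04 rad/s.
Step 2 — Component impedances:
  R1: Z = R = 290 Ω
  R2: Z = R = 10 Ω
  L: Z = jωL = j·3.713e+04·0.0351 = 0 + j1303 Ω
Step 3 — Parallel branch: R2 || L = 1/(1/R2 + 1/L) = 9.999 + j0.07672 Ω.
Step 4 — Series with R1: Z_total = R1 + (R2 || L) = 300 + j0.07672 Ω = 300∠0.0° Ω.
Step 5 — Source phasor: V = 96.6∠-9.2° V = 95.36 - j15.44 V.
Step 6 — Ohm's law: I = V / Z_total = (95.36 - j15.44) / (300 + j0.07672) = 0.3178 - j0.05156 A.
Step 7 — Convert to polar: |I| = 0.322 A, ∠I = -9.2°.

I = 0.322∠-9.2° A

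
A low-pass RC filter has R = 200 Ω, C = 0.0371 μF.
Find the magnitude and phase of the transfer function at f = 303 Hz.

Step 1 — Angular frequency: ω = 2π·303 = 1904 rad/s.
Step 2 — Transfer function: H(jω) = 1/(1 + jωRC).
Step 3 — Denominator: 1 + jωRC = 1 + j·1904·200·3.71e-08 = 1 + j0.01413.
Step 4 — H = 0.9998 - j0.01412.
Step 5 — Magnitude: |H| = 0.9999 (-0.0 dB); phase: φ = -0.8°.

|H| = 0.9999 (-0.0 dB), φ = -0.8°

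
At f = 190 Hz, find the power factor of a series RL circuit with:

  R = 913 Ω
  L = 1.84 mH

Step 1 — Angular frequency: ω = 2π·f = 2π·190 = 1194 rad/s.
Step 2 — Component impedances:
  R: Z = R = 913 Ω
  L: Z = jωL = j·1194·0.00184 = 0 + j2.197 Ω
Step 3 — Series combination: Z_total = R + L = 913 + j2.197 Ω = 913∠0.1° Ω.
Step 4 — Power factor: PF = cos(φ) = Re(Z)/|Z| = 913/913 = 1.
Step 5 — Type: Im(Z) = 2.197 ⇒ lagging (phase φ = 0.1°).

PF = 1 (lagging, φ = 0.1°)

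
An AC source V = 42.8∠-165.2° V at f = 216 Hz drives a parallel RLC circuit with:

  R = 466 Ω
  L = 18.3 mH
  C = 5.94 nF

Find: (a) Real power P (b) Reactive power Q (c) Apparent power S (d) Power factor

Step 1 — Angular frequency: ω = 2π·f = 2π·216 = 1357 rad/s.
Step 2 — Component impedances:
  R: Z = R = 466 Ω
  L: Z = jωL = j·1357·0.0183 = 0 + j24.84 Ω
  C: Z = 1/(jωC) = -j/(ω·C) = 0 - j1.24e+05 Ω
Step 3 — Parallel combination: 1/Z_total = 1/R + 1/L + 1/C; Z_total = 1.32 + j24.77 Ω = 24.81∠86.9° Ω.
Step 4 — Source phasor: V = 42.8∠-165.2° V = -41.38 - j10.93 V.
Step 5 — Current: I = V / Z = -0.5289 + j1.642 A = 1.725∠107.9° A.
Step 6 — Complex power: S = V·I* = 3.931 + j73.74 VA.
Step 7 — Real power: P = Re(S) = 3.931 W.
Step 8 — Reactive power: Q = Im(S) = 73.74 VAR.
Step 9 — Apparent power: |S| = 73.85 VA.
Step 10 — Power factor: PF = P/|S| = 0.05323 (lagging).

(a) P = 3.931 W  (b) Q = 73.74 VAR  (c) S = 73.85 VA  (d) PF = 0.05323 (lagging)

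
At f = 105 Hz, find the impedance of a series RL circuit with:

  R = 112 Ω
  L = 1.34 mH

Step 1 — Angular frequency: ω = 2π·f = 2π·105 = 659.7 rad/s.
Step 2 — Component impedances:
  R: Z = R = 112 Ω
  L: Z = jωL = j·659.7·0.00134 = 0 + j0.884 Ω
Step 3 — Series combination: Z_total = R + L = 112 + j0.884 Ω = 112∠0.5° Ω.

Z = 112 + j0.884 Ω = 112∠0.5° Ω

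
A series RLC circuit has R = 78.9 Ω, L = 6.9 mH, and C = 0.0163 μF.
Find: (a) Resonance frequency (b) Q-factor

Step 1 — Resonance condition Im(Z)=0 gives ω₀ = 1/√(LC).
Step 2 — ω₀ = 1/√(0.0069·1.63e-08) = 9.429e+04 rad/s.
Step 3 — f₀ = ω₀/(2π) = 1.501e+04 Hz.
Step 4 — Series Q: Q = ω₀L/R = 9.429e+04·0.0069/78.9 = 8.246.

(a) f₀ = 1.501e+04 Hz  (b) Q = 8.246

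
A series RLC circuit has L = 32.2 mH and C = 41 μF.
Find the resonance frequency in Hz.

Step 1 — Resonance condition Im(Z)=0 gives ω₀ = 1/√(LC).
Step 2 — ω₀ = 1/√(0.0322·4.1e-05) = 870.3 rad/s.
Step 3 — f₀ = ω₀/(2π) = 138.5 Hz.

f₀ = 138.5 Hz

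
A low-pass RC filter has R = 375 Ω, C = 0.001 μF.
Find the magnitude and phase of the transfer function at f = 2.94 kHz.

Step 1 — Angular frequency: ω = 2π·2940 = 1.847e+04 rad/s.
Step 2 — Transfer function: H(jω) = 1/(1 + jωRC).
Step 3 — Denominator: 1 + jωRC = 1 + j·1.847e+04·375·1e-09 = 1 + j0.006927.
Step 4 — H = 1 - j0.006927.
Step 5 — Magnitude: |H| = 1 (-0.0 dB); phase: φ = -0.4°.

|H| = 1 (-0.0 dB), φ = -0.4°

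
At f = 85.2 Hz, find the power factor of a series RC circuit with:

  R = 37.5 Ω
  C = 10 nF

Step 1 — Angular frequency: ω = 2π·f = 2π·85.2 = 535.3 rad/s.
Step 2 — Component impedances:
  R: Z = R = 37.5 Ω
  C: Z = 1/(jωC) = -j/(ω·C) = 0 - j1.868e+05 Ω
Step 3 — Series combination: Z_total = R + C = 37.5 - j1.868e+05 Ω = 1.868e+05∠-90.0° Ω.
Step 4 — Power factor: PF = cos(φ) = Re(Z)/|Z| = 37.5/1.868e+05 = 0.0002007.
Step 5 — Type: Im(Z) = -1.868e+05 ⇒ leading (phase φ = -90.0°).

PF = 0.0002007 (leading, φ = -90.0°)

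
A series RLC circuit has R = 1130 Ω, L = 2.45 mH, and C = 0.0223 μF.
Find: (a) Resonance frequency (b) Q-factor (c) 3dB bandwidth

Step 1 — Resonance: ω₀ = 1/√(LC) = 1/√(0.00245·2.23e-08) = 1.353e+05 rad/s.
Step 2 — f₀ = ω₀/(2π) = 2.153e+04 Hz.
Step 3 — Series Q: Q = ω₀L/R = 1.353e+05·0.00245/1130 = 0.2933.
Step 4 — Bandwidth: Δω = ω₀/Q = 4.612e+05 rad/s; BW = Δω/(2π) = 7.341e+04 Hz.

(a) f₀ = 2.153e+04 Hz  (b) Q = 0.2933  (c) BW = 7.341e+04 Hz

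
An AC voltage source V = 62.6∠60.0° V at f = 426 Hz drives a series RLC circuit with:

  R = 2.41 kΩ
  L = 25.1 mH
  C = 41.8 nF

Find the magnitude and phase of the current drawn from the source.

Step 1 — Angular frequency: ω = 2π·f = 2π·426 = 2677 rad/s.
Step 2 — Component impedances:
  R: Z = R = 2410 Ω
  L: Z = jωL = j·2677·0.0251 = 0 + j67.18 Ω
  C: Z = 1/(jωC) = -j/(ω·C) = 0 - j8938 Ω
Step 3 — Series combination: Z_total = R + L + C = 2410 - j8871 Ω = 9192∠-74.8° Ω.
Step 4 — Source phasor: V = 62.6∠60.0° V = 31.3 + j54.21 V.
Step 5 — Ohm's law: I = V / Z_total = (31.3 + j54.21) / (2410 - j8871) = -0.004799 + j0.004832 A.
Step 6 — Convert to polar: |I| = 0.00681 A, ∠I = 134.8°.

I = 0.00681∠134.8° A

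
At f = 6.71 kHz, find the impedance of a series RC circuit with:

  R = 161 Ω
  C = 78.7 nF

Step 1 — Angular frequency: ω = 2π·f = 2π·6710 = 4.216e+04 rad/s.
Step 2 — Component impedances:
  R: Z = R = 161 Ω
  C: Z = 1/(jωC) = -j/(ω·C) = 0 - j301.4 Ω
Step 3 — Series combination: Z_total = R + C = 161 - j301.4 Ω = 341.7∠-61.9° Ω.

Z = 161 - j301.4 Ω = 341.7∠-61.9° Ω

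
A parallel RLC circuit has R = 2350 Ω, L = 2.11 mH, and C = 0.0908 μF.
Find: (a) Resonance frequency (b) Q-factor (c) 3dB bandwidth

Step 1 — Resonance: ω₀ = 1/√(LC) = 1/√(0.00211·9.08e-08) = 7.225e+04 rad/s.
Step 2 — f₀ = ω₀/(2π) = 1.15e+04 Hz.
Step 3 — Parallel Q: Q = R/(ω₀L) = 2350/(7.225e+04·0.00211) = 15.42.
Step 4 — Bandwidth: Δω = ω₀/Q = 4686 rad/s; BW = Δω/(2π) = 745.9 Hz.

(a) f₀ = 1.15e+04 Hz  (b) Q = 15.42  (c) BW = 745.9 Hz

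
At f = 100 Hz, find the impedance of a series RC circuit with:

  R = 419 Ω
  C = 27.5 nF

Step 1 — Angular frequency: ω = 2π·f = 2π·100 = 628.3 rad/s.
Step 2 — Component impedances:
  R: Z = R = 419 Ω
  C: Z = 1/(jωC) = -j/(ω·C) = 0 - j5.787e+04 Ω
Step 3 — Series combination: Z_total = R + C = 419 - j5.787e+04 Ω = 5.788e+04∠-89.6° Ω.

Z = 419 - j5.787e+04 Ω = 5.788e+04∠-89.6° Ω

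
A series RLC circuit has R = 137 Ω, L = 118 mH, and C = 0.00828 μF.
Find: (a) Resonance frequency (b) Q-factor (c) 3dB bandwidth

Step 1 — Resonance: ω₀ = 1/√(LC) = 1/√(0.118·8.28e-09) = 3.199e+04 rad/s.
Step 2 — f₀ = ω₀/(2π) = 5092 Hz.
Step 3 — Series Q: Q = ω₀L/R = 3.199e+04·0.118/137 = 27.56.
Step 4 — Bandwidth: Δω = ω₀/Q = 1161 rad/s; BW = Δω/(2π) = 184.8 Hz.

(a) f₀ = 5092 Hz  (b) Q = 27.56  (c) BW = 184.8 Hz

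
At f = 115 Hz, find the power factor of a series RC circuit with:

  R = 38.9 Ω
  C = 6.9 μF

Step 1 — Angular frequency: ω = 2π·f = 2π·115 = 722.6 rad/s.
Step 2 — Component impedances:
  R: Z = R = 38.9 Ω
  C: Z = 1/(jωC) = -j/(ω·C) = 0 - j200.6 Ω
Step 3 — Series combination: Z_total = R + C = 38.9 - j200.6 Ω = 204.3∠-79.0° Ω.
Step 4 — Power factor: PF = cos(φ) = Re(Z)/|Z| = 38.9/204.3 = 0.1904.
Step 5 — Type: Im(Z) = -200.6 ⇒ leading (phase φ = -79.0°).

PF = 0.1904 (leading, φ = -79.0°)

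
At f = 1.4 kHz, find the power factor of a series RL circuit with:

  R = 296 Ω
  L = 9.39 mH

Step 1 — Angular frequency: ω = 2π·f = 2π·1400 = 8796 rad/s.
Step 2 — Component impedances:
  R: Z = R = 296 Ω
  L: Z = jωL = j·8796·0.00939 = 0 + j82.6 Ω
Step 3 — Series combination: Z_total = R + L = 296 + j82.6 Ω = 307.3∠15.6° Ω.
Step 4 — Power factor: PF = cos(φ) = Re(Z)/|Z| = 296/307.3 = 0.9632.
Step 5 — Type: Im(Z) = 82.6 ⇒ lagging (phase φ = 15.6°).

PF = 0.9632 (lagging, φ = 15.6°)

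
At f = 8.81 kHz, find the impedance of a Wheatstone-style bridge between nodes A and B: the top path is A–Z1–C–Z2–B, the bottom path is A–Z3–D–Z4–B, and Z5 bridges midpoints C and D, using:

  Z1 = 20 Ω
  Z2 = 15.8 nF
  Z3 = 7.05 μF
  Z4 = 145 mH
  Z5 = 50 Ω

Step 1 — Angular frequency: ω = 2π·f = 2π·8810 = 5.535e+04 rad/s.
Step 2 — Component impedances:
  Z1: Z = R = 20 Ω
  Z2: Z = 1/(jωC) = -j/(ω·C) = 0 - j1143 Ω
  Z3: Z = 1/(jωC) = -j/(ω·C) = 0 - j2.562 Ω
  Z4: Z = jωL = j·5.535e+04·0.145 = 0 + j8026 Ω
  Z5: Z = R = 50 Ω
Step 3 — Bridge requires nodal analysis (the Z5 bridge couples midpoints C and D, so the two paths cannot be reduced to a simple series/parallel combination). Setting node B to ground and injecting 1 A at node A, the 3-node admittance system at A, C, D solves to V_A = Z_AB = 19.43 - j1333 Ω = 1333∠-89.2° Ω.

Z = 19.43 - j1333 Ω = 1333∠-89.2° Ω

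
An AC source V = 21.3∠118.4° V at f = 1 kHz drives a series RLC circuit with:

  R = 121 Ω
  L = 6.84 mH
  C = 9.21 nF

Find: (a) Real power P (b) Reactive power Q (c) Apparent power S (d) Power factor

Step 1 — Angular frequency: ω = 2π·f = 2π·1000 = 6283 rad/s.
Step 2 — Component impedances:
  R: Z = R = 121 Ω
  L: Z = jωL = j·6283·0.00684 = 0 + j42.98 Ω
  C: Z = 1/(jωC) = -j/(ω·C) = 0 - j1.728e+04 Ω
Step 3 — Series combination: Z_total = R + L + C = 121 - j1.724e+04 Ω = 1.724e+04∠-89.6° Ω.
Step 4 — Source phasor: V = 21.3∠118.4° V = -10.13 + j18.74 V.
Step 5 — Current: I = V / Z = -0.001091 - j0.0005801 A = 0.001236∠-152.0° A.
Step 6 — Complex power: S = V·I* = 0.0001847 - j0.02632 VA.
Step 7 — Real power: P = Re(S) = 0.0001847 W.
Step 8 — Reactive power: Q = Im(S) = -0.02632 VAR.
Step 9 — Apparent power: |S| = 0.02632 VA.
Step 10 — Power factor: PF = P/|S| = 0.007019 (leading).

(a) P = 0.0001847 W  (b) Q = -0.02632 VAR  (c) S = 0.02632 VA  (d) PF = 0.007019 (leading)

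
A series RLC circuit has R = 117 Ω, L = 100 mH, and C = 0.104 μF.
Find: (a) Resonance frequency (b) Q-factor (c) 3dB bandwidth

Step 1 — Resonance: ω₀ = 1/√(LC) = 1/√(0.1·1.04e-07) = 9806 rad/s.
Step 2 — f₀ = ω₀/(2π) = 1561 Hz.
Step 3 — Series Q: Q = ω₀L/R = 9806·0.1/117 = 8.381.
Step 4 — Bandwidth: Δω = ω₀/Q = 1170 rad/s; BW = Δω/(2π) = 186.2 Hz.

(a) f₀ = 1561 Hz  (b) Q = 8.381  (c) BW = 186.2 Hz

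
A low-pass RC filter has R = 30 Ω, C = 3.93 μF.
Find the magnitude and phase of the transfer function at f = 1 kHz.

Step 1 — Angular frequency: ω = 2π·1000 = 6283 rad/s.
Step 2 — Transfer function: H(jω) = 1/(1 + jωRC).
Step 3 — Denominator: 1 + jωRC = 1 + j·6283·30·3.93e-06 = 1 + j0.7408.
Step 4 — H = 0.6457 - j0.4783.
Step 5 — Magnitude: |H| = 0.8035 (-1.9 dB); phase: φ = -36.5°.

|H| = 0.8035 (-1.9 dB), φ = -36.5°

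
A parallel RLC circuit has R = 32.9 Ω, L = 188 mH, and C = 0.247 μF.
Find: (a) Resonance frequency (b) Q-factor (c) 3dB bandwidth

Step 1 — Resonance: ω₀ = 1/√(LC) = 1/√(0.188·2.47e-07) = 4641 rad/s.
Step 2 — f₀ = ω₀/(2π) = 738.6 Hz.
Step 3 — Parallel Q: Q = R/(ω₀L) = 32.9/(4641·0.188) = 0.03771.
Step 4 — Bandwidth: Δω = ω₀/Q = 1.231e+05 rad/s; BW = Δω/(2π) = 1.959e+04 Hz.

(a) f₀ = 738.6 Hz  (b) Q = 0.03771  (c) BW = 1.959e+04 Hz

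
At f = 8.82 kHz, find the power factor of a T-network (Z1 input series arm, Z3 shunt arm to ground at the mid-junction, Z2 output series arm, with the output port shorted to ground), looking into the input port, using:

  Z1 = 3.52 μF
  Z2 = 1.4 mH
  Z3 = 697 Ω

Step 1 — Angular frequency: ω = 2π·f = 2π·8820 = 5.542e+04 rad/s.
Step 2 — Component impedances:
  Z1: Z = 1/(jωC) = -j/(ω·C) = 0 - j5.126 Ω
  Z2: Z = jωL = j·5.542e+04·0.0014 = 0 + j77.58 Ω
  Z3: Z = R = 697 Ω
Step 3 — With the output port shorted to ground, the output series arm Z2 runs from the junction to ground; the shunt arm Z3 also runs from the junction to ground. They appear in parallel: Z3 || Z2 = 8.53 + j76.64 Ω.
Step 4 — Series with input arm Z1: Z_in = Z1 + (Z3 || Z2) = 8.53 + j71.51 Ω = 72.02∠83.2° Ω.
Step 5 — Power factor: PF = cos(φ) = Re(Z)/|Z| = 8.5305/72.016 = 0.1185.
Step 6 — Type: Im(Z) = 71.51 ⇒ lagging (phase φ = 83.2°).

PF = 0.1185 (lagging, φ = 83.2°)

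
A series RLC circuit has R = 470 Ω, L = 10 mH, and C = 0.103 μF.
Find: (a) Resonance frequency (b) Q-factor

Step 1 — Resonance condition Im(Z)=0 gives ω₀ = 1/√(LC).
Step 2 — ω₀ = 1/√(0.01·1.03e-07) = 3.116e+04 rad/s.
Step 3 — f₀ = ω₀/(2π) = 4959 Hz.
Step 4 — Series Q: Q = ω₀L/R = 3.116e+04·0.01/470 = 0.663.

(a) f₀ = 4959 Hz  (b) Q = 0.663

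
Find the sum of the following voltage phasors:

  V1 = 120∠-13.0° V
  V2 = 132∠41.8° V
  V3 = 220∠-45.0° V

Step 1 — Convert each phasor to rectangular form:
  V1 = 120·(cos(-13.0°) + j·sin(-13.0°)) = 116.9 - j26.99 V
  V2 = 132·(cos(41.8°) + j·sin(41.8°)) = 98.4 + j87.98 V
  V3 = 220·(cos(-45.0°) + j·sin(-45.0°)) = 155.6 - j155.6 V
Step 2 — Sum components: V_total = 370.9 - j94.58 V.
Step 3 — Convert to polar: |V_total| = 382.8 V, ∠V_total = -14.3°.

V_total = 382.8∠-14.3° V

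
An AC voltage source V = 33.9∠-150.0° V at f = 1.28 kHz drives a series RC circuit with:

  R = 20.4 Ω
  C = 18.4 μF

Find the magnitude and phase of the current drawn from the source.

Step 1 — Angular frequency: ω = 2π·f = 2π·1280 = 8042 rad/s.
Step 2 — Component impedances:
  R: Z = R = 20.4 Ω
  C: Z = 1/(jωC) = -j/(ω·C) = 0 - j6.758 Ω
Step 3 — Series combination: Z_total = R + C = 20.4 - j6.758 Ω = 21.49∠-18.3° Ω.
Step 4 — Source phasor: V = 33.9∠-150.0° V = -29.36 - j16.95 V.
Step 5 — Ohm's law: I = V / Z_total = (-29.36 - j16.95) / (20.4 - j6.758) = -1.049 - j1.178 A.
Step 6 — Convert to polar: |I| = 1.577 A, ∠I = -131.7°.

I = 1.577∠-131.7° A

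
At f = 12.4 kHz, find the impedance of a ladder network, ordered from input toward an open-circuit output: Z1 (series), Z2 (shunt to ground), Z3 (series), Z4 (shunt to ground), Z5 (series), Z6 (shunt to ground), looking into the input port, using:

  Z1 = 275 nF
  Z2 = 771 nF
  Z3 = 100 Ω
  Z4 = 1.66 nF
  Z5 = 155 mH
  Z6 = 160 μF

Step 1 — Angular frequency: ω = 2π·f = 2π·1.24e+04 = 7.791e+04 rad/s.
Step 2 — Component impedances:
  Z1: Z = 1/(jωC) = -j/(ω·C) = 0 - j46.67 Ω
  Z2: Z = 1/(jωC) = -j/(ω·C) = 0 - j16.65 Ω
  Z3: Z = R = 100 Ω
  Z4: Z = 1/(jωC) = -j/(ω·C) = 0 - j7732 Ω
  Z5: Z = jωL = j·7.791e+04·0.155 = 0 + j1.208e+04 Ω
  Z6: Z = 1/(jωC) = -j/(ω·C) = 0 - j0.08022 Ω
Step 3 — Ladder network (open output): work backward from the far end, alternating series and parallel combinations. Z_in = 5.989e-05 - j63.31 Ω = 63.31∠-90.0° Ω.

Z = 5.989e-05 - j63.31 Ω = 63.31∠-90.0° Ω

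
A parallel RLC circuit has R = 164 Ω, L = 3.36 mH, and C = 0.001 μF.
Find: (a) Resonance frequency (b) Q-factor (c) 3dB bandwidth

Step 1 — Resonance: ω₀ = 1/√(LC) = 1/√(0.00336·1e-09) = 5.455e+05 rad/s.
Step 2 — f₀ = ω₀/(2π) = 8.683e+04 Hz.
Step 3 — Parallel Q: Q = R/(ω₀L) = 164/(5.455e+05·0.00336) = 0.08947.
Step 4 — Bandwidth: Δω = ω₀/Q = 6.098e+06 rad/s; BW = Δω/(2π) = 9.705e+05 Hz.

(a) f₀ = 8.683e+04 Hz  (b) Q = 0.08947  (c) BW = 9.705e+05 Hz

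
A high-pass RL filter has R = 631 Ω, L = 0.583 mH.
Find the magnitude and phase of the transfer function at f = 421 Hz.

Step 1 — Angular frequency: ω = 2π·421 = 2645 rad/s.
Step 2 — Transfer function: H(jω) = jωL/(R + jωL).
Step 3 — Numerator jωL = j·1.542; denominator R + jωL = 631 + j1.542.
Step 4 — H = 5.973e-06 + j0.002444.
Step 5 — Magnitude: |H| = 0.002444 (-52.2 dB); phase: φ = 89.9°.

|H| = 0.002444 (-52.2 dB), φ = 89.9°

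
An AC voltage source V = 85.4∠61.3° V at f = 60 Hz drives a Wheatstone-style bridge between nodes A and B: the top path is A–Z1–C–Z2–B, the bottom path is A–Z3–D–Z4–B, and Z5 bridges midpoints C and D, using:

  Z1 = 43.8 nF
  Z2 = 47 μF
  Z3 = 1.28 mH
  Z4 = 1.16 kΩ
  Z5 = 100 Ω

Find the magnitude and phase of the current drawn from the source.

Step 1 — Angular frequency: ω = 2π·f = 2π·60 = 377 rad/s.
Step 2 — Component impedances:
  Z1: Z = 1/(jωC) = -j/(ω·C) = 0 - j6.056e+04 Ω
  Z2: Z = 1/(jωC) = -j/(ω·C) = 0 - j56.44 Ω
  Z3: Z = jωL = j·377·0.00128 = 0 + j0.4825 Ω
  Z4: Z = R = 1160 Ω
  Z5: Z = R = 100 Ω
Step 3 — Bridge requires nodal analysis (the Z5 bridge couples midpoints C and D, so the two paths cannot be reduced to a simple series/parallel combination). Setting node B to ground and injecting 1 A at node A, the 3-node admittance system at A, C, D solves to V_A = Z_AB = 94.22 - j47.4 Ω = 105.5∠-26.7° Ω.
Step 4 — Source phasor: V = 85.4∠61.3° V = 41.01 + j74.91 V.
Step 5 — Ohm's law: I = V / Z_total = (41.01 + j74.91) / (94.22 - j47.4) = 0.02819 + j0.8093 A.
Step 6 — Convert to polar: |I| = 0.8097 A, ∠I = 88.0°.

I = 0.8097∠88.0° A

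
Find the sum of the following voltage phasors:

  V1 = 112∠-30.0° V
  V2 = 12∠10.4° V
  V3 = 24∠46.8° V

Step 1 — Convert each phasor to rectangular form:
  V1 = 112·(cos(-30.0°) + j·sin(-30.0°)) = 96.99 - j56 V
  V2 = 12·(cos(10.4°) + j·sin(10.4°)) = 11.8 + j2.166 V
  V3 = 24·(cos(46.8°) + j·sin(46.8°)) = 16.43 + j17.5 V
Step 2 — Sum components: V_total = 125.2 - j36.34 V.
Step 3 — Convert to polar: |V_total| = 130.4 V, ∠V_total = -16.2°.

V_total = 130.4∠-16.2° V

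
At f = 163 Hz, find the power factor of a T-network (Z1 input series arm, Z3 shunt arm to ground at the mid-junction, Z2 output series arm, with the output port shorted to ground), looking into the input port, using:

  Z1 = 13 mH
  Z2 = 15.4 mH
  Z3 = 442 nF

Step 1 — Angular frequency: ω = 2π·f = 2π·163 = 1024 rad/s.
Step 2 — Component impedances:
  Z1: Z = jωL = j·1024·0.013 = 0 + j13.31 Ω
  Z2: Z = jωL = j·1024·0.0154 = 0 + j15.77 Ω
  Z3: Z = 1/(jωC) = -j/(ω·C) = 0 - j2209 Ω
Step 3 — With the output port shorted to ground, the output series arm Z2 runs from the junction to ground; the shunt arm Z3 also runs from the junction to ground. They appear in parallel: Z3 || Z2 = 0 + j15.89 Ω.
Step 4 — Series with input arm Z1: Z_in = Z1 + (Z3 || Z2) = 0 + j29.2 Ω = 29.2∠90.0° Ω.
Step 5 — Power factor: PF = cos(φ) = Re(Z)/|Z| = 0/29.2 = 0.
Step 6 — Type: Im(Z) = 29.2 ⇒ lagging (phase φ = 90.0°).

PF = 0 (lagging, φ = 90.0°)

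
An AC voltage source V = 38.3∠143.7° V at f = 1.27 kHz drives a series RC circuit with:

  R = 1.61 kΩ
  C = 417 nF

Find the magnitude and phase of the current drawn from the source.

Step 1 — Angular frequency: ω = 2π·f = 2π·1270 = 7980 rad/s.
Step 2 — Component impedances:
  R: Z = R = 1610 Ω
  C: Z = 1/(jωC) = -j/(ω·C) = 0 - j300.5 Ω
Step 3 — Series combination: Z_total = R + C = 1610 - j300.5 Ω = 1638∠-10.6° Ω.
Step 4 — Source phasor: V = 38.3∠143.7° V = -30.87 + j22.67 V.
Step 5 — Ohm's law: I = V / Z_total = (-30.87 + j22.67) / (1610 - j300.5) = -0.02107 + j0.01015 A.
Step 6 — Convert to polar: |I| = 0.02338 A, ∠I = 154.3°.

I = 0.02338∠154.3° A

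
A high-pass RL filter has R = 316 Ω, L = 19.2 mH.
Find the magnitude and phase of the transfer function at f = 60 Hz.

Step 1 — Angular frequency: ω = 2π·60 = 377 rad/s.
Step 2 — Transfer function: H(jω) = jωL/(R + jωL).
Step 3 — Numerator jωL = j·7.238; denominator R + jωL = 316 + j7.238.
Step 4 — H = 0.0005244 + j0.02289.
Step 5 — Magnitude: |H| = 0.0229 (-32.8 dB); phase: φ = 88.7°.

|H| = 0.0229 (-32.8 dB), φ = 88.7°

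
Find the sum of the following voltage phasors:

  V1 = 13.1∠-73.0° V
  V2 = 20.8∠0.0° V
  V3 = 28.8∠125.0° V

Step 1 — Convert each phasor to rectangular form:
  V1 = 13.1·(cos(-73.0°) + j·sin(-73.0°)) = 3.83 - j12.53 V
  V2 = 20.8·(cos(0.0°) + j·sin(0.0°)) = 20.8 V
  V3 = 28.8·(cos(125.0°) + j·sin(125.0°)) = -16.52 + j23.59 V
Step 2 — Sum components: V_total = 8.111 + j11.06 V.
Step 3 — Convert to polar: |V_total| = 13.72 V, ∠V_total = 53.8°.

V_total = 13.72∠53.8° V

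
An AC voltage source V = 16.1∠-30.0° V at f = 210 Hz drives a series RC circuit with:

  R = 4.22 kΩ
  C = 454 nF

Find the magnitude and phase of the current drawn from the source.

Step 1 — Angular frequency: ω = 2π·f = 2π·210 = 1319 rad/s.
Step 2 — Component impedances:
  R: Z = R = 4220 Ω
  C: Z = 1/(jωC) = -j/(ω·C) = 0 - j1669 Ω
Step 3 — Series combination: Z_total = R + C = 4220 - j1669 Ω = 4538∠-21.6° Ω.
Step 4 — Source phasor: V = 16.1∠-30.0° V = 13.94 - j8.05 V.
Step 5 — Ohm's law: I = V / Z_total = (13.94 - j8.05) / (4220 - j1669) = 0.003509 - j0.0005193 A.
Step 6 — Convert to polar: |I| = 0.003548 A, ∠I = -8.4°.

I = 0.003548∠-8.4° A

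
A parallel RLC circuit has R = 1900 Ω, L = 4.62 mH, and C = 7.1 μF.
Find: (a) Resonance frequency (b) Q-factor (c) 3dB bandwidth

Step 1 — Resonance: ω₀ = 1/√(LC) = 1/√(0.00462·7.1e-06) = 5521 rad/s.
Step 2 — f₀ = ω₀/(2π) = 878.8 Hz.
Step 3 — Parallel Q: Q = R/(ω₀L) = 1900/(5521·0.00462) = 74.48.
Step 4 — Bandwidth: Δω = ω₀/Q = 74.13 rad/s; BW = Δω/(2π) = 11.8 Hz.

(a) f₀ = 878.8 Hz  (b) Q = 74.48  (c) BW = 11.8 Hz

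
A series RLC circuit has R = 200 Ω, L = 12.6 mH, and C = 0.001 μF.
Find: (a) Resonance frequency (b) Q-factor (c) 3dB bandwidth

Step 1 — Resonance: ω₀ = 1/√(LC) = 1/√(0.0126·1e-09) = 2.817e+05 rad/s.
Step 2 — f₀ = ω₀/(2π) = 4.484e+04 Hz.
Step 3 — Series Q: Q = ω₀L/R = 2.817e+05·0.0126/200 = 17.75.
Step 4 — Bandwidth: Δω = ω₀/Q = 1.587e+04 rad/s; BW = Δω/(2π) = 2526 Hz.

(a) f₀ = 4.484e+04 Hz  (b) Q = 17.75  (c) BW = 2526 Hz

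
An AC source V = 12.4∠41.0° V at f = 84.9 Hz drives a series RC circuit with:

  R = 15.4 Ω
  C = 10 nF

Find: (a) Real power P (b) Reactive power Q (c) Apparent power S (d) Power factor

Step 1 — Angular frequency: ω = 2π·f = 2π·84.9 = 533.4 rad/s.
Step 2 — Component impedances:
  R: Z = R = 15.4 Ω
  C: Z = 1/(jωC) = -j/(ω·C) = 0 - j1.875e+05 Ω
Step 3 — Series combination: Z_total = R + C = 15.4 - j1.875e+05 Ω = 1.875e+05∠-90.0° Ω.
Step 4 — Source phasor: V = 12.4∠41.0° V = 9.358 + j8.135 V.
Step 5 — Current: I = V / Z = -4.339e-05 + j4.993e-05 A = 6.615e-05∠131.0° A.
Step 6 — Complex power: S = V·I* = 6.738e-08 - j0.0008202 VA.
Step 7 — Real power: P = Re(S) = 6.738e-08 W.
Step 8 — Reactive power: Q = Im(S) = -0.0008202 VAR.
Step 9 — Apparent power: |S| = 0.0008202 VA.
Step 10 — Power factor: PF = P/|S| = 8.215e-05 (leading).

(a) P = 6.738e-08 W  (b) Q = -0.0008202 VAR  (c) S = 0.0008202 VA  (d) PF = 8.215e-05 (leading)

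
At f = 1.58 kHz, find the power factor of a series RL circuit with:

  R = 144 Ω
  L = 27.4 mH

Step 1 — Angular frequency: ω = 2π·f = 2π·1580 = 9927 rad/s.
Step 2 — Component impedances:
  R: Z = R = 144 Ω
  L: Z = jωL = j·9927·0.0274 = 0 + j272 Ω
Step 3 — Series combination: Z_total = R + L = 144 + j272 Ω = 307.8∠62.1° Ω.
Step 4 — Power factor: PF = cos(φ) = Re(Z)/|Z| = 144/307.78 = 0.4679.
Step 5 — Type: Im(Z) = 272 ⇒ lagging (phase φ = 62.1°).

PF = 0.4679 (lagging, φ = 62.1°)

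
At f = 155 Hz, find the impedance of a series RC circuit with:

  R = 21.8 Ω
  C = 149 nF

Step 1 — Angular frequency: ω = 2π·f = 2π·155 = 973.9 rad/s.
Step 2 — Component impedances:
  R: Z = R = 21.8 Ω
  C: Z = 1/(jωC) = -j/(ω·C) = 0 - j6891 Ω
Step 3 — Series combination: Z_total = R + C = 21.8 - j6891 Ω = 6891∠-89.8° Ω.

Z = 21.8 - j6891 Ω = 6891∠-89.8° Ω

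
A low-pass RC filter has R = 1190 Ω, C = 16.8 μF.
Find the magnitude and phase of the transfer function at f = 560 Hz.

Step 1 — Angular frequency: ω = 2π·560 = 3519 rad/s.
Step 2 — Transfer function: H(jω) = 1/(1 + jωRC).
Step 3 — Denominator: 1 + jωRC = 1 + j·3519·1190·1.68e-05 = 1 + j70.34.
Step 4 — H = 0.0002021 - j0.01421.
Step 5 — Magnitude: |H| = 0.01421 (-36.9 dB); phase: φ = -89.2°.

|H| = 0.01421 (-36.9 dB), φ = -89.2°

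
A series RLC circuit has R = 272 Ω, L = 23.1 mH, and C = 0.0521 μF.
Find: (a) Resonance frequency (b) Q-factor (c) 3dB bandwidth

Step 1 — Resonance condition Im(Z)=0 gives ω₀ = 1/√(LC).
Step 2 — ω₀ = 1/√(0.0231·5.21e-08) = 2.883e+04 rad/s.
Step 3 — f₀ = ω₀/(2π) = 4588 Hz.
Step 4 — Series Q: Q = ω₀L/R = 2.883e+04·0.0231/272 = 2.448.
Step 5 — 3dB bandwidth: Δω = ω₀/Q = 1.177e+04 rad/s; BW = Δω/(2π) = 1874 Hz.

(a) f₀ = 4588 Hz  (b) Q = 2.448  (c) BW = 1874 Hz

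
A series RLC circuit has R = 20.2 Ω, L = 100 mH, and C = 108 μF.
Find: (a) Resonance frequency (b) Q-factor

Step 1 — Resonance condition Im(Z)=0 gives ω₀ = 1/√(LC).
Step 2 — ω₀ = 1/√(0.1·0.000108) = 304.3 rad/s.
Step 3 — f₀ = ω₀/(2π) = 48.43 Hz.
Step 4 — Series Q: Q = ω₀L/R = 304.3·0.1/20.2 = 1.506.

(a) f₀ = 48.43 Hz  (b) Q = 1.506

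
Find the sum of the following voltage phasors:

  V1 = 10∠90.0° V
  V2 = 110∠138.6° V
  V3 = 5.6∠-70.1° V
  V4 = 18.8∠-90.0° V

Step 1 — Convert each phasor to rectangular form:
  V1 = 10·(cos(90.0°) + j·sin(90.0°)) = 0 + j10 V
  V2 = 110·(cos(138.6°) + j·sin(138.6°)) = -82.51 + j72.74 V
  V3 = 5.6·(cos(-70.1°) + j·sin(-70.1°)) = 1.906 - j5.266 V
  V4 = 18.8·(cos(-90.0°) + j·sin(-90.0°)) = 0 - j18.8 V
Step 2 — Sum components: V_total = -80.61 + j58.68 V.
Step 3 — Convert to polar: |V_total| = 99.7 V, ∠V_total = 143.9°.

V_total = 99.7∠143.9° V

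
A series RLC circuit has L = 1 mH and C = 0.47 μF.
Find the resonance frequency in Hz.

Step 1 — Resonance condition Im(Z)=0 gives ω₀ = 1/√(LC).
Step 2 — ω₀ = 1/√(0.001·4.7e-07) = 4.613e+04 rad/s.
Step 3 — f₀ = ω₀/(2π) = 7341 Hz.

f₀ = 7341 Hz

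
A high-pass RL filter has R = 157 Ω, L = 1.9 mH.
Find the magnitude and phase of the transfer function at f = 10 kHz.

Step 1 — Angular frequency: ω = 2π·1e+04 = 6.283e+04 rad/s.
Step 2 — Transfer function: H(jω) = jωL/(R + jωL).
Step 3 — Numerator jωL = j·119.4; denominator R + jωL = 157 + j119.4.
Step 4 — H = 0.3664 + j0.4818.
Step 5 — Magnitude: |H| = 0.6053 (-4.4 dB); phase: φ = 52.8°.

|H| = 0.6053 (-4.4 dB), φ = 52.8°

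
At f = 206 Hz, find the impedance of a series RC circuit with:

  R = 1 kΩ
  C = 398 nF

Step 1 — Angular frequency: ω = 2π·f = 2π·206 = 1294 rad/s.
Step 2 — Component impedances:
  R: Z = R = 1000 Ω
  C: Z = 1/(jωC) = -j/(ω·C) = 0 - j1941 Ω
Step 3 — Series combination: Z_total = R + C = 1000 - j1941 Ω = 2184∠-62.7° Ω.

Z = 1000 - j1941 Ω = 2184∠-62.7° Ω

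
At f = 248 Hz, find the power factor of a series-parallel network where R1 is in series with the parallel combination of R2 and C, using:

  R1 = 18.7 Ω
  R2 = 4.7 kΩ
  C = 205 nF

Step 1 — Angular frequency: ω = 2π·f = 2π·248 = 1558 rad/s.
Step 2 — Component impedances:
  R1: Z = R = 18.7 Ω
  R2: Z = R = 4700 Ω
  C: Z = 1/(jωC) = -j/(ω·C) = 0 - j3131 Ω
Step 3 — Parallel branch: R2 || C = 1/(1/R2 + 1/C) = 1444 - j2168 Ω.
Step 4 — Series with R1: Z_total = R1 + (R2 || C) = 1463 - j2168 Ω = 2616∠-56.0° Ω.
Step 5 — Power factor: PF = cos(φ) = Re(Z)/|Z| = 1463/2616 = 0.5593.
Step 6 — Type: Im(Z) = -2168 ⇒ leading (phase φ = -56.0°).

PF = 0.5593 (leading, φ = -56.0°)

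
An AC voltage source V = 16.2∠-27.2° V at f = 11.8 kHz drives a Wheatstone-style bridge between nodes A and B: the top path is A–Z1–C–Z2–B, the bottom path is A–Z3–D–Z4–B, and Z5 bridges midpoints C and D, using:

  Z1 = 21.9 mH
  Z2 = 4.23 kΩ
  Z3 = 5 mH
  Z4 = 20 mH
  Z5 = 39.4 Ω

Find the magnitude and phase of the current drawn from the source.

Step 1 — Angular frequency: ω = 2π·f = 2π·1.18e+04 = 7.414e+04 rad/s.
Step 2 — Component impedances:
  Z1: Z = jωL = j·7.414e+04·0.0219 = 0 + j1624 Ω
  Z2: Z = R = 4230 Ω
  Z3: Z = jωL = j·7.414e+04·0.005 = 0 + j370.7 Ω
  Z4: Z = jωL = j·7.414e+04·0.02 = 0 + j1483 Ω
  Z5: Z = R = 39.4 Ω
Step 3 — Bridge requires nodal analysis (the Z5 bridge couples midpoints C and D, so the two paths cannot be reduced to a simple series/parallel combination). Setting node B to ground and injecting 1 A at node A, the 3-node admittance system at A, C, D solves to V_A = Z_AB = 459.4 + j1620 Ω = 1684∠74.2° Ω.
Step 4 — Source phasor: V = 16.2∠-27.2° V = 14.41 - j7.405 V.
Step 5 — Ohm's law: I = V / Z_total = (14.41 - j7.405) / (459.4 + j1620) = -0.001897 - j0.00943 A.
Step 6 — Convert to polar: |I| = 0.009618 A, ∠I = -101.4°.

I = 0.009618∠-101.4° A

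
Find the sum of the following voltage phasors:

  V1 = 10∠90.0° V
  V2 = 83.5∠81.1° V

Step 1 — Convert each phasor to rectangular form:
  V1 = 10·(cos(90.0°) + j·sin(90.0°)) = 0 + j10 V
  V2 = 83.5·(cos(81.1°) + j·sin(81.1°)) = 12.92 + j82.49 V
Step 2 — Sum components: V_total = 12.92 + j92.49 V.
Step 3 — Convert to polar: |V_total| = 93.39 V, ∠V_total = 82.0°.

V_total = 93.39∠82.0° V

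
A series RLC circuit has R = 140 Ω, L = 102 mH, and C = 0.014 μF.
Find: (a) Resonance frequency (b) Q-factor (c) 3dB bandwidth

Step 1 — Resonance condition Im(Z)=0 gives ω₀ = 1/√(LC).
Step 2 — ω₀ = 1/√(0.102·1.4e-08) = 2.646e+04 rad/s.
Step 3 — f₀ = ω₀/(2π) = 4212 Hz.
Step 4 — Series Q: Q = ω₀L/R = 2.646e+04·0.102/140 = 19.28.
Step 5 — 3dB bandwidth: Δω = ω₀/Q = 1373 rad/s; BW = Δω/(2π) = 218.4 Hz.

(a) f₀ = 4212 Hz  (b) Q = 19.28  (c) BW = 218.4 Hz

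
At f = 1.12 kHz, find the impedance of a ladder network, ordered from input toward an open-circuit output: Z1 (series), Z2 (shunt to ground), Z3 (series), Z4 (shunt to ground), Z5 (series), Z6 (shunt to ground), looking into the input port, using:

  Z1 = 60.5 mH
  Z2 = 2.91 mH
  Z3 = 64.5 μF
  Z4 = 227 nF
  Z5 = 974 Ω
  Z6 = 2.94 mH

Step 1 — Angular frequency: ω = 2π·f = 2π·1120 = 7037 rad/s.
Step 2 — Component impedances:
  Z1: Z = jωL = j·7037·0.0605 = 0 + j425.7 Ω
  Z2: Z = jωL = j·7037·0.00291 = 0 + j20.48 Ω
  Z3: Z = 1/(jωC) = -j/(ω·C) = 0 - j2.203 Ω
  Z4: Z = 1/(jωC) = -j/(ω·C) = 0 - j626 Ω
  Z5: Z = R = 974 Ω
  Z6: Z = jωL = j·7037·0.00294 = 0 + j20.69 Ω
Step 3 — Ladder network (open output): work backward from the far end, alternating series and parallel combinations. Z_in = 0.4561 + j446.9 Ω = 446.9∠89.9° Ω.

Z = 0.4561 + j446.9 Ω = 446.9∠89.9° Ω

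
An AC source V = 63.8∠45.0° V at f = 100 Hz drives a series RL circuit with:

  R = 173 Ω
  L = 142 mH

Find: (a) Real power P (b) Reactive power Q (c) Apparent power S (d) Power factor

Step 1 — Angular frequency: ω = 2π·f = 2π·100 = 628.3 rad/s.
Step 2 — Component impedances:
  R: Z = R = 173 Ω
  L: Z = jωL = j·628.3·0.142 = 0 + j89.22 Ω
Step 3 — Series combination: Z_total = R + L = 173 + j89.22 Ω = 194.7∠27.3° Ω.
Step 4 — Source phasor: V = 63.8∠45.0° V = 45.11 + j45.11 V.
Step 5 — Current: I = V / Z = 0.3122 + j0.09975 A = 0.3278∠17.7° A.
Step 6 — Complex power: S = V·I* = 18.59 + j9.585 VA.
Step 7 — Real power: P = Re(S) = 18.59 W.
Step 8 — Reactive power: Q = Im(S) = 9.585 VAR.
Step 9 — Apparent power: |S| = 20.91 VA.
Step 10 — Power factor: PF = P/|S| = 0.8888 (lagging).

(a) P = 18.59 W  (b) Q = 9.585 VAR  (c) S = 20.91 VA  (d) PF = 0.8888 (lagging)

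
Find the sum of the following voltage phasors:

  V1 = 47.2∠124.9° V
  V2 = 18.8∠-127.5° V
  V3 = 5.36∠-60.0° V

Step 1 — Convert each phasor to rectangular form:
  V1 = 47.2·(cos(124.9°) + j·sin(124.9°)) = -27.01 + j38.71 V
  V2 = 18.8·(cos(-127.5°) + j·sin(-127.5°)) = -11.44 - j14.92 V
  V3 = 5.36·(cos(-60.0°) + j·sin(-60.0°)) = 2.68 - j4.642 V
Step 2 — Sum components: V_total = -35.77 + j19.15 V.
Step 3 — Convert to polar: |V_total| = 40.58 V, ∠V_total = 151.8°.

V_total = 40.58∠151.8° V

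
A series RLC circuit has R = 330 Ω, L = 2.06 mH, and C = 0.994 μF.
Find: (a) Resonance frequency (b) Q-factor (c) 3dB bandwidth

Step 1 — Resonance: ω₀ = 1/√(LC) = 1/√(0.00206·9.94e-07) = 2.21e+04 rad/s.
Step 2 — f₀ = ω₀/(2π) = 3517 Hz.
Step 3 — Series Q: Q = ω₀L/R = 2.21e+04·0.00206/330 = 0.138.
Step 4 — Bandwidth: Δω = ω₀/Q = 1.602e+05 rad/s; BW = Δω/(2π) = 2.55e+04 Hz.

(a) f₀ = 3517 Hz  (b) Q = 0.138  (c) BW = 2.55e+04 Hz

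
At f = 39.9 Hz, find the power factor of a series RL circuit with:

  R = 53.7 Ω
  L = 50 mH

Step 1 — Angular frequency: ω = 2π·f = 2π·39.9 = 250.7 rad/s.
Step 2 — Component impedances:
  R: Z = R = 53.7 Ω
  L: Z = jωL = j·250.7·0.05 = 0 + j12.53 Ω
Step 3 — Series combination: Z_total = R + L = 53.7 + j12.53 Ω = 55.14∠13.1° Ω.
Step 4 — Power factor: PF = cos(φ) = Re(Z)/|Z| = 53.7/55.144 = 0.9738.
Step 5 — Type: Im(Z) = 12.53 ⇒ lagging (phase φ = 13.1°).

PF = 0.9738 (lagging, φ = 13.1°)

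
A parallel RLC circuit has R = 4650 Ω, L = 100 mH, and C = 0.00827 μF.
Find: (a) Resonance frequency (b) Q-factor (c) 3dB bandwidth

Step 1 — Resonance: ω₀ = 1/√(LC) = 1/√(0.1·8.27e-09) = 3.477e+04 rad/s.
Step 2 — f₀ = ω₀/(2π) = 5534 Hz.
Step 3 — Parallel Q: Q = R/(ω₀L) = 4650/(3.477e+04·0.1) = 1.337.
Step 4 — Bandwidth: Δω = ω₀/Q = 2.6e+04 rad/s; BW = Δω/(2π) = 4139 Hz.

(a) f₀ = 5534 Hz  (b) Q = 1.337  (c) BW = 4139 Hz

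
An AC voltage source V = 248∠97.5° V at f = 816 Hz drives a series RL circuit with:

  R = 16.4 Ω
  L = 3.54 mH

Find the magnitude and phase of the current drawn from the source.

Step 1 — Angular frequency: ω = 2π·f = 2π·816 = 5127 rad/s.
Step 2 — Component impedances:
  R: Z = R = 16.4 Ω
  L: Z = jωL = j·5127·0.00354 = 0 + j18.15 Ω
Step 3 — Series combination: Z_total = R + L = 16.4 + j18.15 Ω = 24.46∠47.9° Ω.
Step 4 — Source phasor: V = 248∠97.5° V = -32.37 + j245.9 V.
Step 5 — Ohm's law: I = V / Z_total = (-32.37 + j245.9) / (16.4 + j18.15) = 6.571 + j7.721 A.
Step 6 — Convert to polar: |I| = 10.14 A, ∠I = 49.6°.

I = 10.14∠49.6° A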